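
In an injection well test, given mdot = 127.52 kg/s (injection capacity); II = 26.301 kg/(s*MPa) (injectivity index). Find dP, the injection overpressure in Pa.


dP = mdot * 1000 / II
dP = 127.52 * 1000 / 26.301
dP = 4848.485 kPa
Convert: 4848.485 kPa * 1000.0 = 4.8485e+06 Pa
dP = 4.8485e+06 Pa


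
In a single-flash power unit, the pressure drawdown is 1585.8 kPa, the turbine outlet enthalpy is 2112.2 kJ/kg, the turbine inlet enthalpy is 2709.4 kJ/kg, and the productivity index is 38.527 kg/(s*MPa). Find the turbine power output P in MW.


Step 1: mdot = PI * dP / 1000 = 38.527 * 1585.8 / 1000 = 61.09612 kg/s
Step 2: P = mdot*(h_in - h_out)/1000 = 61.09612*(2709.4 - 2112.2)/1000 = 36.487 MW
P = 36.487 MW


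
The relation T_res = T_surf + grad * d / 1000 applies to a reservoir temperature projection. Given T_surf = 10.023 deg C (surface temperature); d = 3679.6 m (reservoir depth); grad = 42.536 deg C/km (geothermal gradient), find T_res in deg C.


T_res = T_surf + grad * d / 1000
T_res = 10.023 + 42.536 * 3679.6 / 1000
T_res = 166.54 deg C


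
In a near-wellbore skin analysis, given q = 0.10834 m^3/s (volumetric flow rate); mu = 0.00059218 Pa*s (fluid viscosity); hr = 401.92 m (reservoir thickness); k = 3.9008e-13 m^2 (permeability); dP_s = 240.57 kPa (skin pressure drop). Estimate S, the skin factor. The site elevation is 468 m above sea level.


S = dP_s * 1000 * 2*pi*k*hr / (q*mu)
S = 240.57 * 1000 * 2*pi*3.9008e-13*401.92 / (0.10834*0.00059218)
S = 3.6938


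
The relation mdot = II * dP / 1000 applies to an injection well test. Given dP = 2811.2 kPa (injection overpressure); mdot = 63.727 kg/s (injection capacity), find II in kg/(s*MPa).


II = mdot * 1000 / dP
II = 63.727 * 1000 / 2811.2
II = 22.669 kg/(s*MPa)


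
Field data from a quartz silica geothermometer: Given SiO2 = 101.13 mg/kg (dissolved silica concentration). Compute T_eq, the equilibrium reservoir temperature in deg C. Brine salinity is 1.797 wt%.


T_eq = 1309 / (5.19 - log10(SiO2)) - 273.15
T_eq = 1309 / (5.19 - log10(101.13)) - 273.15
T_eq = 137.82 deg C


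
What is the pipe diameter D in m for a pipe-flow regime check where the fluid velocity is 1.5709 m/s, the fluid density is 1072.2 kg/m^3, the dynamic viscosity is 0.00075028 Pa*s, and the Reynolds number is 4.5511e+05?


D = Re * mu / (rho * vel)
D = 4.5511e+05 * 0.00075028 / (1072.2 * 1.5709)
D = 0.20273 m


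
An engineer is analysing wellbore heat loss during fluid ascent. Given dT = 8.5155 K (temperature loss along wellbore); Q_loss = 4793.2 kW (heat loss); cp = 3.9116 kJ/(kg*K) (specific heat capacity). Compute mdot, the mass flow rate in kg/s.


mdot = Q_loss / (cp * dT)
mdot = 4793.2 / (3.9116 * 8.5155)
mdot = 143.90 kg/s


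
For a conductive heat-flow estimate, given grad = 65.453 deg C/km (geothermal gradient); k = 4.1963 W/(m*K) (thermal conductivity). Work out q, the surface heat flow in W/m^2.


q = k * grad / 1000
q = 4.1963 * 65.453 / 1000
q = 0.27466 W/m^2


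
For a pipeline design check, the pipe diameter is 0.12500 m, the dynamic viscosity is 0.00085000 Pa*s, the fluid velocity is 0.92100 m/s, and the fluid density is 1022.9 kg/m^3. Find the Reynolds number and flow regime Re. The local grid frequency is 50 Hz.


Step 1: Re = rho*vel*D/mu = 1022.9*0.921*0.125/0.00085 = 1.3854e+05
Step 2: Re = 1.3854e+05 > 4000, so flow is turbulent.
Re = 1.3854e+05 (turbulent)


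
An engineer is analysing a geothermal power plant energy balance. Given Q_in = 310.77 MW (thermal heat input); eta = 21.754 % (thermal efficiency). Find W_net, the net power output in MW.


W_net = eta / 100 * Q_in
W_net = 21.754 / 100 * 310.77
W_net = 67.605 MW


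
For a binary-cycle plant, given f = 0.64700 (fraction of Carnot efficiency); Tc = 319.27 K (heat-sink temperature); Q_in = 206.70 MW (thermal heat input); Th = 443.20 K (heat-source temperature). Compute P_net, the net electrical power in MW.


Step 1: eta = (1 - Tc/Th)*f = (1 - 319.27/443.2)*0.647 = 0.1809177
Step 2: P_net = eta * Q_in = 0.1809177 * 206.7 = 37.396 MW
P_net = 37.396 MW


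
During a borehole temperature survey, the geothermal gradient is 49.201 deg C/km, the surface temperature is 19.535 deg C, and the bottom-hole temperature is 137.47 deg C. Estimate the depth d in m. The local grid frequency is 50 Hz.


d = (T_d - T_surf) / grad * 1000
d = (137.47 - 19.535) / 49.201 * 1000
d = 2397.0 m


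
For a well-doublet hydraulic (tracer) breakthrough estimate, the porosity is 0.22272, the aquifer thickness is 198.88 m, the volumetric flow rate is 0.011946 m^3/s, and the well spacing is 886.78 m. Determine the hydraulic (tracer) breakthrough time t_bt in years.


t_bt = pi * hr * phi * L^2 / (3 * Qv) / (365.25*86400)
t_bt = pi * 198.88 * 0.22272 * 886.78^2 / (3 * 0.011946) / (365.25*86400)
t_bt = 96.757 years


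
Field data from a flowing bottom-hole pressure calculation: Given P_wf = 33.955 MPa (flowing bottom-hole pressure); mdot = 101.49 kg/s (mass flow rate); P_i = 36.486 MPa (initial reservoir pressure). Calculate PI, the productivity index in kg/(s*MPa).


PI = mdot / (P_i - P_wf)
PI = 101.49 / (36.486 - 33.955)
PI = 40.099 kg/(s*MPa)


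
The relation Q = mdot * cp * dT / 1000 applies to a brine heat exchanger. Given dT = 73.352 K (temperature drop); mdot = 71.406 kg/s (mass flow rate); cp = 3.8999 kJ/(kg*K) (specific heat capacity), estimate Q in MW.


Q = mdot * cp * dT / 1000
Q = 71.406 * 3.8999 * 73.352 / 1000
Q = 20.427 MW


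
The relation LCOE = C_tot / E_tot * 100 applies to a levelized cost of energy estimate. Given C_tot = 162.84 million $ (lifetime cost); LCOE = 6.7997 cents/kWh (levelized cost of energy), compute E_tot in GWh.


E_tot = C_tot / LCOE * 100
E_tot = 162.84 / 6.7997 * 100
E_tot = 2394.8 GWh


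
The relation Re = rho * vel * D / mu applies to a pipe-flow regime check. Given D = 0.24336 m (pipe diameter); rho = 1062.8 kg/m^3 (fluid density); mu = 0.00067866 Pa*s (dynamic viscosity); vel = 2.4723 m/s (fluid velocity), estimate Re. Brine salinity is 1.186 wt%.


Re = rho * vel * D / mu
Re = 1062.8 * 2.4723 * 0.24336 / 0.00067866
Re = 9.4221e+05


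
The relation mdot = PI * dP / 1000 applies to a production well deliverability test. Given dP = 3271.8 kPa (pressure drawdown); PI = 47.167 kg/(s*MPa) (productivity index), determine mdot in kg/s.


mdot = PI * dP / 1000
mdot = 47.167 * 3271.8 / 1000
mdot = 154.32 kg/s


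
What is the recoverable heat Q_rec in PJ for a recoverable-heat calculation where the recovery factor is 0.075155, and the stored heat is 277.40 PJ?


Q_rec = Q_s * RF
Q_rec = 277.40 * 0.075155
Q_rec = 20.848 PJ


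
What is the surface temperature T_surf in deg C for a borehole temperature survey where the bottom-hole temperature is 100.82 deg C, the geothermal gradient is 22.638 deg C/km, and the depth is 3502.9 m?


T_surf = T_d - grad * d / 1000
T_surf = 100.82 - 22.638 * 3502.9 / 1000
T_surf = 21.521 deg C


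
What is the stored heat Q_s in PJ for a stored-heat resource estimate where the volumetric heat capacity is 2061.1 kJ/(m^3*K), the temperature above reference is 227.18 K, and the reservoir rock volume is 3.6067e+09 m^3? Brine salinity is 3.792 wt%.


Q_s = Vr * rhoc * dT / 1e12
Q_s = 3.6067e+09 * 2061.1 * 227.18 / 1e12
Q_s = 1688.8 PJ


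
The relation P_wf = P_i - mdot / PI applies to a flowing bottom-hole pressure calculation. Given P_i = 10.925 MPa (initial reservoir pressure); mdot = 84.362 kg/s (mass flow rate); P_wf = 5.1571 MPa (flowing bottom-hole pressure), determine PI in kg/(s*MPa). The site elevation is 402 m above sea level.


PI = mdot / (P_i - P_wf)
PI = 84.362 / (10.925 - 5.1571)
PI = 14.626 kg/(s*MPa)


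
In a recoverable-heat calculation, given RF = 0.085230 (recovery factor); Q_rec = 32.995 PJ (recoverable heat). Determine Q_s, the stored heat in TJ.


Q_s = Q_rec / RF
Q_s = 32.995 / 0.085230
Q_s = 387.1289 PJ
Convert: 387.1289 PJ * 1000.0 = 3.8713e+05 TJ
Q_s = 3.8713e+05 TJ


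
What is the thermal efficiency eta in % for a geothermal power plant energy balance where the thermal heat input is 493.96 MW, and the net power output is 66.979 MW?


eta = W_net / Q_in * 100
eta = 66.979 / 493.96 * 100
eta = 13.560 %


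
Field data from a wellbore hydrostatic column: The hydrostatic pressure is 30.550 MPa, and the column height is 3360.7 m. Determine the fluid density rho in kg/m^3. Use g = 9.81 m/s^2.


rho = P * 1e6 / (g * h)
rho = 30.550 * 1e6 / (9.81 * 3360.7)
rho = 926.64 kg/m^3


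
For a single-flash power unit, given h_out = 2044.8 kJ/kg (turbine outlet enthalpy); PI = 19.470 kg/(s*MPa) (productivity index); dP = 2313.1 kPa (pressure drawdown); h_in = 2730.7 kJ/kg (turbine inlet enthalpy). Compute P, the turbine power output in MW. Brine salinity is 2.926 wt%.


Step 1: mdot = PI * dP / 1000 = 19.47 * 2313.1 / 1000 = 45.03606 kg/s
Step 2: P = mdot*(h_in - h_out)/1000 = 45.03606*(2730.7 - 2044.8)/1000 = 30.890 MW
P = 30.890 MW


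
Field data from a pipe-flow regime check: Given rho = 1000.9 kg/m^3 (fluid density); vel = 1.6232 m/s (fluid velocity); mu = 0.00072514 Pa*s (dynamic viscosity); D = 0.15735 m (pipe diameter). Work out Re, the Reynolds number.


Re = rho * vel * D / mu
Re = 1000.9 * 1.6232 * 0.15735 / 0.00072514
Re = 3.5254e+05


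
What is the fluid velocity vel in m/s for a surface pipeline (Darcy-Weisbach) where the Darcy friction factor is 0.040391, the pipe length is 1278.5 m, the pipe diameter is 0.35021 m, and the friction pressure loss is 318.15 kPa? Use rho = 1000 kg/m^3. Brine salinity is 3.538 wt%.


vel = sqrt(dP*1000*2*D / (f*L*rho))
vel = sqrt(318.15*1000*2*0.35021 / (0.040391*1278.5*1000))
vel = 2.0773 m/s


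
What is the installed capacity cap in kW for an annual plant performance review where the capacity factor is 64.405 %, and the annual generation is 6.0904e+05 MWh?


cap = E_a / (CF/100 * 8760)
cap = 6.0904e+05 / (64.405/100 * 8760)
cap = 107.9499 MW
Convert: 107.9499 MW * 1000.0 = 1.0795e+05 kW
cap = 1.0795e+05 kW


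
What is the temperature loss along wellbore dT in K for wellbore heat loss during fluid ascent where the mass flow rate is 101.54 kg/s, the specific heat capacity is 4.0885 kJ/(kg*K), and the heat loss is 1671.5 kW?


dT = Q_loss / (mdot * cp)
dT = 1671.5 / (101.54 * 4.0885)
dT = 4.0263 K


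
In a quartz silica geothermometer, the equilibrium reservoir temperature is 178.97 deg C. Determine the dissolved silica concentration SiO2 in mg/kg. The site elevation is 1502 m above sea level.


SiO2 = 10^(5.19 - 1309/(T_eq + 273.15))
SiO2 = 10^(5.19 - 1309/(178.97 + 273.15))
SiO2 = 197.13 mg/kg


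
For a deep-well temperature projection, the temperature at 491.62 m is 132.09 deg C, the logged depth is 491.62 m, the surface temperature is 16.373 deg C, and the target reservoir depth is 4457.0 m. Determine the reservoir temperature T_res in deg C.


Step 1: grad = (T_d1 - T_surf)/d1 * 1000 = (132.09 - 16.373)/491.62 * 1000 = 235.3790 deg C/km
Step 2: T_res = T_surf + grad*d2/1000 = 16.373 + 235.3790*4457.0/1000 = 1065.5 deg C
T_res = 1065.5 deg C


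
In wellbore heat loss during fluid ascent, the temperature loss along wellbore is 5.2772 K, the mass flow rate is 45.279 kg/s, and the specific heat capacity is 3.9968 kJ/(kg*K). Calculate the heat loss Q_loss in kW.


Q_loss = mdot * cp * dT
Q_loss = 45.279 * 3.9968 * 5.2772
Q_loss = 955.02 kW


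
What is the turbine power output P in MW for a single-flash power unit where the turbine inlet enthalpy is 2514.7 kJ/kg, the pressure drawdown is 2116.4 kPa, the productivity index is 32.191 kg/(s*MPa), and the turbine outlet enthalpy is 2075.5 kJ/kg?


Step 1: mdot = PI * dP / 1000 = 32.191 * 2116.4 / 1000 = 68.12903 kg/s
Step 2: P = mdot*(h_in - h_out)/1000 = 68.12903*(2514.7 - 2075.5)/1000 = 29.922 MW
P = 29.922 MW


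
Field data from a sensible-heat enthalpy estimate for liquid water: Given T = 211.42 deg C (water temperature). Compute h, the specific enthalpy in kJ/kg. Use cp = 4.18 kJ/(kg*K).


h = cp * T
h = 4.18 * 211.42
h = 883.74 kJ/kg


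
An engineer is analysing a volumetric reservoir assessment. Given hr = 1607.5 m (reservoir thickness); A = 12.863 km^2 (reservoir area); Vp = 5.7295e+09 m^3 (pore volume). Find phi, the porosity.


phi = Vp / (A * 1e6 * hr)
phi = 5.7295e+09 / (12.863 * 1e6 * 1607.5)
phi = 0.27709


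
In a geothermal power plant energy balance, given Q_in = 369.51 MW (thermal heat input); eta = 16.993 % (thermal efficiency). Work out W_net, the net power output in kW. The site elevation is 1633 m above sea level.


W_net = eta / 100 * Q_in
W_net = 16.993 / 100 * 369.51
W_net = 62.79083 MW
Convert: 62.79083 MW * 1000.0 = 62791 kW
W_net = 62791 kW


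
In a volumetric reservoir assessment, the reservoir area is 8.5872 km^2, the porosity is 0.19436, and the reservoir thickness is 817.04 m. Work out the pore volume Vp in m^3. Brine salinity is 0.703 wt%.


Vp = A * 1e6 * hr * phi
Vp = 8.5872 * 1e6 * 817.04 * 0.19436
Vp = 1.3636e+09 m^3


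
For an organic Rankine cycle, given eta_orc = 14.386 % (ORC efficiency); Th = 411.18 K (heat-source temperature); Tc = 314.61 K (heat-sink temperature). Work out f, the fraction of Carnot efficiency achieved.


f = (eta_orc/100) / (1 - Tc/Th)
f = (14.386/100) / (1 - 314.61/411.18)
f = 0.61253


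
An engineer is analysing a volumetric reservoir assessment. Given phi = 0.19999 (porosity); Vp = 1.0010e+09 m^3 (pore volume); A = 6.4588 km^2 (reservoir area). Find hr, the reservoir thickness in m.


hr = Vp / (A * 1e6 * phi)
hr = 1.0010e+09 / (6.4588 * 1e6 * 0.19999)
hr = 774.95 m


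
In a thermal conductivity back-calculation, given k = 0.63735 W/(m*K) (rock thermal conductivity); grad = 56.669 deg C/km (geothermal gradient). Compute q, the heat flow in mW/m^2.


q = k * grad / 1000
q = 0.63735 * 56.669 / 1000
q = 0.03611799 W/m^2
Convert: 0.03611799 W/m^2 * 1000.0 = 36.118 mW/m^2
q = 36.118 mW/m^2


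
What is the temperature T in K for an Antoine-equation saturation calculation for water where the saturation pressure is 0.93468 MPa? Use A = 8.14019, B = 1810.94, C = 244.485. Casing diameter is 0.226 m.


T = B / (A - log10(P_sat * 760 / 0.101325)) - C
T = 1810.94 / (8.14019 - log10(0.93468 * 760 / 0.101325)) - 244.485
T = 177.2101 deg C
Convert to K: 177.2101 + 273.15 = 450.36 K
T = 450.36 K


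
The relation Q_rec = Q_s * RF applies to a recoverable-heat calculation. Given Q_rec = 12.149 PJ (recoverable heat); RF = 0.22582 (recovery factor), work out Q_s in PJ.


Q_s = Q_rec / RF
Q_s = 12.149 / 0.22582
Q_s = 53.799 PJ


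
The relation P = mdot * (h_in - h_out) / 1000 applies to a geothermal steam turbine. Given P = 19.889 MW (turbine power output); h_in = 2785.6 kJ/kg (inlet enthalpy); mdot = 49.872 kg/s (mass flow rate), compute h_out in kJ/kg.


h_out = h_in - P * 1000 / mdot
h_out = 2785.6 - 19.889 * 1000 / 49.872
h_out = 2386.8 kJ/kg


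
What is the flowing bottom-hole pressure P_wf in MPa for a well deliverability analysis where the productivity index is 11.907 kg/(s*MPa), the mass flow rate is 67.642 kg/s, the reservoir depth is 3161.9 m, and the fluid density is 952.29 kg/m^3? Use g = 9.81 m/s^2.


Step 1: P_i = rho*g*h/1e6 = 952.29*9.81*3161.9/1e6 = 29.53836 MPa
Step 2: P_wf = P_i - mdot/PI = 29.53836 - 67.642/11.907 = 23.858 MPa
P_wf = 23.858 MPa


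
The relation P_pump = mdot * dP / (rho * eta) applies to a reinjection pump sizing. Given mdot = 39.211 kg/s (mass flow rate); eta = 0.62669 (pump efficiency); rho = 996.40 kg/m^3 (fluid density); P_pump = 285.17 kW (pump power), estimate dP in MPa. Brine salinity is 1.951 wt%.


dP = P_pump * rho * eta / mdot
dP = 285.17 * 996.40 * 0.62669 / 39.211
dP = 4541.323 kPa
Convert: 4541.323 kPa * 0.001 = 4.5413 MPa
dP = 4.5413 MPa


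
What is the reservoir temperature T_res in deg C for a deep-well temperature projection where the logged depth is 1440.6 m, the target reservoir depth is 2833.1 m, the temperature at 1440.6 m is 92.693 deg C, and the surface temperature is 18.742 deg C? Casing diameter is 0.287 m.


Step 1: grad = (T_d1 - T_surf)/d1 * 1000 = (92.693 - 18.742)/1440.6 * 1000 = 51.33347 deg C/km
Step 2: T_res = T_surf + grad*d2/1000 = 18.742 + 51.33347*2833.1/1000 = 164.17 deg C
T_res = 164.17 deg C


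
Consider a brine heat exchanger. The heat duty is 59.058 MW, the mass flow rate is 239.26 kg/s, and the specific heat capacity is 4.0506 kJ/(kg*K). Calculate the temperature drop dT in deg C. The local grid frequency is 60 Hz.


dT = Q * 1000 / (mdot * cp)
dT = 59.058 * 1000 / (239.26 * 4.0506)
dT = 60.93815 K
Convert (temperature difference, 1 K = 1 deg C): 60.93815 K = 60.93815 deg C
dT = 60.938 deg C


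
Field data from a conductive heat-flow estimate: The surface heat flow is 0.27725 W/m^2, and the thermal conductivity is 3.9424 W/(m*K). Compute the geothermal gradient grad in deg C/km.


grad = q * 1000 / k
grad = 0.27725 * 1000 / 3.9424
grad = 70.325 deg C/km


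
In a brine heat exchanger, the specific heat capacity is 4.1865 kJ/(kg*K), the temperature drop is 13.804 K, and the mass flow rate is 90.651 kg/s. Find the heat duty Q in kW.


Q = mdot * cp * dT / 1000
Q = 90.651 * 4.1865 * 13.804 / 1000
Q = 5.238762 MW
Convert: 5.238762 MW * 1000.0 = 5238.8 kW
Q = 5238.8 kW


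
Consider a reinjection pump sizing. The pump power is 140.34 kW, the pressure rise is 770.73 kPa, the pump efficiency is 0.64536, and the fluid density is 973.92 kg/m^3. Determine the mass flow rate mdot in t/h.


mdot = P_pump * rho * eta / dP
mdot = 140.34 * 973.92 * 0.64536 / 770.73
mdot = 114.4470 kg/s
Convert: 114.4470 kg/s * 3.6 = 412.01 t/h
mdot = 412.01 t/h


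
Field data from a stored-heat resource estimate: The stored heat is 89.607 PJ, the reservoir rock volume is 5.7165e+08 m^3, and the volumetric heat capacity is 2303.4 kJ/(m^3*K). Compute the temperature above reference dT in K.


dT = Q_s * 1e12 / (Vr * rhoc)
dT = 89.607 * 1e12 / (5.7165e+08 * 2303.4)
dT = 68.052 K


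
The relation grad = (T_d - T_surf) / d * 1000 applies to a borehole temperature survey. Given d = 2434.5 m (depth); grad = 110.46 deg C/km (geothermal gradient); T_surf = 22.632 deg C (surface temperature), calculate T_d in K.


T_d = T_surf + grad * d / 1000
T_d = 22.632 + 110.46 * 2434.5 / 1000
T_d = 291.5469 deg C
Convert to K: 291.5469 + 273.15 = 564.70 K
T_d = 564.70 K


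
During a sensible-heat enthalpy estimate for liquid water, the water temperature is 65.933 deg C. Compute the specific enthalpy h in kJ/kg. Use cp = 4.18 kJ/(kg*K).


h = cp * T
h = 4.18 * 65.933
h = 275.60 kJ/kg


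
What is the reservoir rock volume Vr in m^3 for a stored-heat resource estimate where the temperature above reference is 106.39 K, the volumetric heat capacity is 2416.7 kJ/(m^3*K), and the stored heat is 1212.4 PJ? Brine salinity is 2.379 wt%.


Vr = Q_s * 1e12 / (rhoc * dT)
Vr = 1212.4 * 1e12 / (2416.7 * 106.39)
Vr = 4.7154e+09 m^3


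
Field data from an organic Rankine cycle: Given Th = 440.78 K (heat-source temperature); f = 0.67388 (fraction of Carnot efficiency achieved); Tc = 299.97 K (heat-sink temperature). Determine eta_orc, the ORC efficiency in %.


eta_orc = (1 - Tc/Th) * f * 100
eta_orc = (1 - 299.97/440.78) * 0.67388 * 100
eta_orc = 21.528 %


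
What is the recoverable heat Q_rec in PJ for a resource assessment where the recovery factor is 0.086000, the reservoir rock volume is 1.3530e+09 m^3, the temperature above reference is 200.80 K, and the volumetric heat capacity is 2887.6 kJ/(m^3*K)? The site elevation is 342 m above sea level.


Step 1: Q_s = Vr*rhoc*dT/1e12 = 1.3530e+09*2887.6*200.8/1e12 = 784.5101 PJ
Step 2: Q_rec = Q_s * RF = 784.5101 * 0.086 = 67.468 PJ
Q_rec = 67.468 PJ


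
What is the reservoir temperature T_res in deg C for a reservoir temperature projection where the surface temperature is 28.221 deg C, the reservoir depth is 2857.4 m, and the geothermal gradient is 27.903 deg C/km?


T_res = T_surf + grad * d / 1000
T_res = 28.221 + 27.903 * 2857.4 / 1000
T_res = 107.95 deg C


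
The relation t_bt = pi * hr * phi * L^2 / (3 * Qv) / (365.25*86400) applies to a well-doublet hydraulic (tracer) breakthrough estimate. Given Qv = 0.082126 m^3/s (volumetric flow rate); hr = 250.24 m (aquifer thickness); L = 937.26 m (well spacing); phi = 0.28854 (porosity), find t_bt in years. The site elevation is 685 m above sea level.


t_bt = pi * hr * phi * L^2 / (3 * Qv) / (365.25*86400)
t_bt = pi * 250.24 * 0.28854 * 937.26^2 / (3 * 0.082126) / (365.25*86400)
t_bt = 25.629 years


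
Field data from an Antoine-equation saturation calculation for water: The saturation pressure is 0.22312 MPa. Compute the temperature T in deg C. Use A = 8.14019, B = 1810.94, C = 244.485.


T = B / (A - log10(P_sat * 760 / 0.101325)) - C
T = 1810.94 / (8.14019 - log10(0.22312 * 760 / 0.101325)) - 244.485
T = 123.85 deg C


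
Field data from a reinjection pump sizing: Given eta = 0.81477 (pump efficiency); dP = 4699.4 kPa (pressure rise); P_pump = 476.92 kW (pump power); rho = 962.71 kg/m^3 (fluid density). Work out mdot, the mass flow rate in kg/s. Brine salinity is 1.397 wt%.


mdot = P_pump * rho * eta / dP
mdot = 476.92 * 962.71 * 0.81477 / 4699.4
mdot = 79.604 kg/s


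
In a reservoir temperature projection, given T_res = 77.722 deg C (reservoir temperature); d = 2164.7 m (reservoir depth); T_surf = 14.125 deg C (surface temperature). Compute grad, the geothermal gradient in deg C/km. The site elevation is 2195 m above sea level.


grad = (T_res - T_surf) / d * 1000
grad = (77.722 - 14.125) / 2164.7 * 1000
grad = 29.379 deg C/km


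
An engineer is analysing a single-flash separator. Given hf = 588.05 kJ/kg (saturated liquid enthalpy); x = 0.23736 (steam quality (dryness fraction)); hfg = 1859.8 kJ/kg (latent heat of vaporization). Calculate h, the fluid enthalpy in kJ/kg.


h = hf + x * hfg
h = 588.05 + 0.23736 * 1859.8
h = 1029.5 kJ/kg


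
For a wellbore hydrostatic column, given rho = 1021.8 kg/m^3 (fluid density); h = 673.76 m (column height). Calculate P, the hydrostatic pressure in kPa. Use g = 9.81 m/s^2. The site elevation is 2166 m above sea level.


P = rho * g * h / 1e6
P = 1021.8 * 9.81 * 673.76 / 1e6
P = 6.753675 MPa
Convert: 6.753675 MPa * 1000.0 = 6753.7 kPa
P = 6753.7 kPa


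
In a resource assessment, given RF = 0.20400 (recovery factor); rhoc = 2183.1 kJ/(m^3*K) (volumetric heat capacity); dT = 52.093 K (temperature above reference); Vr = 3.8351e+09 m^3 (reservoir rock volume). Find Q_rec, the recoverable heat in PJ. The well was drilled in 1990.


Step 1: Q_s = Vr*rhoc*dT/1e12 = 3.8351e+09*2183.1*52.093/1e12 = 436.1438 PJ
Step 2: Q_rec = Q_s * RF = 436.1438 * 0.204 = 88.973 PJ
Q_rec = 88.973 PJ


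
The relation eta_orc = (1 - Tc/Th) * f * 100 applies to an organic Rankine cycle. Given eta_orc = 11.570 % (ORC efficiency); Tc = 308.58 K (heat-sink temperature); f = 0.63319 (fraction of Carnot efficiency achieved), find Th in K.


Th = Tc / (1 - (eta_orc/100)/f)
Th = 308.58 / (1 - (11.570/100)/0.63319)
Th = 377.57 K


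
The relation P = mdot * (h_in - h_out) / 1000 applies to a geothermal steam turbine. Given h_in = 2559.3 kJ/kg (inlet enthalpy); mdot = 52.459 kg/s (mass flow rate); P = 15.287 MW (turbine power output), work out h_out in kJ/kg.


h_out = h_in - P * 1000 / mdot
h_out = 2559.3 - 15.287 * 1000 / 52.459
h_out = 2267.9 kJ/kg


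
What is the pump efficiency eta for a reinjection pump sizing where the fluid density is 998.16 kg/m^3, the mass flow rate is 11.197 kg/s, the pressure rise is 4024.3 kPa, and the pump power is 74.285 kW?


eta = mdot * dP / (rho * P_pump)
eta = 11.197 * 4024.3 / (998.16 * 74.285)
eta = 0.60770


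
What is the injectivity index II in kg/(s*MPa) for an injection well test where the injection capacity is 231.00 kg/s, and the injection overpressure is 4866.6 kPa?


II = mdot * 1000 / dP
II = 231.00 * 1000 / 4866.6
II = 47.466 kg/(s*MPa)


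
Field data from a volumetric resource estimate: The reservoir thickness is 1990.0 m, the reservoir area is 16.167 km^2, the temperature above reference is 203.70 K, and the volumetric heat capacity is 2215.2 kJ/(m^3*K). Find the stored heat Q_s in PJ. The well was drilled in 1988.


Step 1: Vr = A*1e6*hr = 16.167*1e6*1990.0 = 3.217233e+10 m^3
Step 2: Q_s = Vr*rhoc*dT/1e12 = 3.217233e+10*2215.2*203.7/1e12 = 14517 PJ
Q_s = 14517 PJ


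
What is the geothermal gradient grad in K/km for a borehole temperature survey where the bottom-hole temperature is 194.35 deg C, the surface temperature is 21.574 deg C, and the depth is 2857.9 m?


grad = (T_d - T_surf) / d * 1000
grad = (194.35 - 21.574) / 2857.9 * 1000
grad = 60.45558 deg C/km
Convert: 60.45558 deg C/km * 1.0 = 60.456 K/km
grad = 60.456 K/km


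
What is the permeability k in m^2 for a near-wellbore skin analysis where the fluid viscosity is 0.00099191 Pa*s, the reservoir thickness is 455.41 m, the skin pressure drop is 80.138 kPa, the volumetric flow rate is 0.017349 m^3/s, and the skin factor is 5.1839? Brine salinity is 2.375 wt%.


k = S*q*mu / (2*pi*dP_s*1000*hr)
k = 5.1839*0.017349*0.00099191 / (2*pi*80.138*1000*455.41)
k = 3.8903e-13 m^2


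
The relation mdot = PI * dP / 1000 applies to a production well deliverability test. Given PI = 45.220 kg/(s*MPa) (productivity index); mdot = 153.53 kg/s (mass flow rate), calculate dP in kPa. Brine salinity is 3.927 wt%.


dP = mdot * 1000 / PI
dP = 153.53 * 1000 / 45.220
dP = 3395.2 kPa


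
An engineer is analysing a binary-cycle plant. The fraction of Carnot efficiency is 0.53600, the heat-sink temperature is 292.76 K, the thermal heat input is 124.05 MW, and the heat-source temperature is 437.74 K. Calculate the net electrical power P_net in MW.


Step 1: eta = (1 - Tc/Th)*f = (1 - 292.76/437.74)*0.536 = 0.1775238
Step 2: P_net = eta * Q_in = 0.1775238 * 124.05 = 22.022 MW
P_net = 22.022 MW


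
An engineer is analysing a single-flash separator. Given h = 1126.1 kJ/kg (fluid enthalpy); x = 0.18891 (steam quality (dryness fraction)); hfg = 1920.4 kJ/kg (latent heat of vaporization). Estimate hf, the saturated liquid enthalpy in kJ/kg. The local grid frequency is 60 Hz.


hf = h - x * hfg
hf = 1126.1 - 0.18891 * 1920.4
hf = 763.32 kJ/kg


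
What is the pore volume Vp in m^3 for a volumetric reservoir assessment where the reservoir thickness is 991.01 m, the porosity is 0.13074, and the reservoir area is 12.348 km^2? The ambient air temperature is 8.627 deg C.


Vp = A * 1e6 * hr * phi
Vp = 12.348 * 1e6 * 991.01 * 0.13074
Vp = 1.5999e+09 m^3


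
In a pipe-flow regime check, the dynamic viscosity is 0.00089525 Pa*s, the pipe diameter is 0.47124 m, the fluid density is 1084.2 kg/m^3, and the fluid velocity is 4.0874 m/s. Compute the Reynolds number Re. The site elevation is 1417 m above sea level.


Re = rho * vel * D / mu
Re = 1084.2 * 4.0874 * 0.47124 / 0.00089525
Re = 2.3327e+06


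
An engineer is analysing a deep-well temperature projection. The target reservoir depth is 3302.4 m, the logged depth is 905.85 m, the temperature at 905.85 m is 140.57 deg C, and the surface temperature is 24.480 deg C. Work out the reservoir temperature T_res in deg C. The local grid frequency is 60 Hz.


Step 1: grad = (T_d1 - T_surf)/d1 * 1000 = (140.57 - 24.48)/905.85 * 1000 = 128.1559 deg C/km
Step 2: T_res = T_surf + grad*d2/1000 = 24.48 + 128.1559*3302.4/1000 = 447.70 deg C
T_res = 447.70 deg C


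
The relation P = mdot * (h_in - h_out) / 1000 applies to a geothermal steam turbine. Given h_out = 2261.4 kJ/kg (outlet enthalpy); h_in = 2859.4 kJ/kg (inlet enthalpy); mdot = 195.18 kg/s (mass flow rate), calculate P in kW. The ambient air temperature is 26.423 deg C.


P = mdot * (h_in - h_out) / 1000
P = 195.18 * (2859.4 - 2261.4) / 1000
P = 116.7176 MW
Convert: 116.7176 MW * 1000.0 = 1.1672e+05 kW
P = 1.1672e+05 kW


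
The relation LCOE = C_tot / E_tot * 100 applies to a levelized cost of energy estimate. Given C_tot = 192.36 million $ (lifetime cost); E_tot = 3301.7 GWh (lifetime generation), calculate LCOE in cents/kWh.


LCOE = C_tot / E_tot * 100
LCOE = 192.36 / 3301.7 * 100
LCOE = 5.8261 cents/kWh


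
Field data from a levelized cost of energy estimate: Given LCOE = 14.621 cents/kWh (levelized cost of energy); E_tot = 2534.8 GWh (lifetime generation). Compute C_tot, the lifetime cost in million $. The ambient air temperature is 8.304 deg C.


C_tot = LCOE / 100 * E_tot
C_tot = 14.621 / 100 * 2534.8
C_tot = 370.61 million $


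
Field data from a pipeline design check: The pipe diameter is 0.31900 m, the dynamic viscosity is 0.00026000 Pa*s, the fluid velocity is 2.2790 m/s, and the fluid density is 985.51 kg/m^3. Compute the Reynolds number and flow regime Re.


Step 1: Re = rho*vel*D/mu = 985.51*2.279*0.319/0.00026 = 2.7556e+06
Step 2: Re = 2.7556e+06 > 4000, so flow is turbulent.
Re = 2.7556e+06 (turbulent)


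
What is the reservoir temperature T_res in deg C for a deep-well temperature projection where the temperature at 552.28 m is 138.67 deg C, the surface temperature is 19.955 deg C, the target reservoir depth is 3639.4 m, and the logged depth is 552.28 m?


Step 1: grad = (T_d1 - T_surf)/d1 * 1000 = (138.67 - 19.955)/552.28 * 1000 = 214.9544 deg C/km
Step 2: T_res = T_surf + grad*d2/1000 = 19.955 + 214.9544*3639.4/1000 = 802.26 deg C
T_res = 802.26 deg C


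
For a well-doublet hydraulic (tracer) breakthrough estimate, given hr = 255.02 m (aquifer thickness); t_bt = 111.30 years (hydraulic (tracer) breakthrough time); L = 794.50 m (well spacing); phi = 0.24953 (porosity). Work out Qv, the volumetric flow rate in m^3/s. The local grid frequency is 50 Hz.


Qv = pi*hr*phi*L^2 / (3*t_bt*365.25*86400)
Qv = pi*255.02*0.24953*794.50^2 / (3*111.30*365.25*86400)
Qv = 0.011976 m^3/s


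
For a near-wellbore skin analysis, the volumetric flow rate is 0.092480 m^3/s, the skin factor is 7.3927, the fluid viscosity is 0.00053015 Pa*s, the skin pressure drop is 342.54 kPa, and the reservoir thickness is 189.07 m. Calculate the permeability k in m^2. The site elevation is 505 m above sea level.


k = S*q*mu / (2*pi*dP_s*1000*hr)
k = 7.3927*0.092480*0.00053015 / (2*pi*342.54*1000*189.07)
k = 8.9071e-13 m^2


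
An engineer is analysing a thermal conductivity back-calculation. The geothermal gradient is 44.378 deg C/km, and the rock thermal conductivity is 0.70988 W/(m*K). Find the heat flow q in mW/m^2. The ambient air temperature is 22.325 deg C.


q = k * grad / 1000
q = 0.70988 * 44.378 / 1000
q = 0.03150305 W/m^2
Convert: 0.03150305 W/m^2 * 1000.0 = 31.503 mW/m^2
q = 31.503 mW/m^2


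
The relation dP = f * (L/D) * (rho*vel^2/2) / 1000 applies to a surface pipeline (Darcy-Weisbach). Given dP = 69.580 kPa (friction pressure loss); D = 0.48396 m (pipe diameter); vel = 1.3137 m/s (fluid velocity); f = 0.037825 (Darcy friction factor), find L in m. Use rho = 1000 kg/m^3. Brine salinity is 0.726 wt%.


L = dP*1000*D / (f*rho*vel^2/2)
L = 69.580*1000*0.48396 / (0.037825*1000*1.3137^2/2)
L = 1031.7 m


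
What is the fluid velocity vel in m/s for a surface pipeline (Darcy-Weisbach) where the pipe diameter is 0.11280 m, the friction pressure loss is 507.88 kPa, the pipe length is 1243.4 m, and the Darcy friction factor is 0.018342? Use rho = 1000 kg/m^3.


vel = sqrt(dP*1000*2*D / (f*L*rho))
vel = sqrt(507.88*1000*2*0.11280 / (0.018342*1243.4*1000))
vel = 2.2414 m/s


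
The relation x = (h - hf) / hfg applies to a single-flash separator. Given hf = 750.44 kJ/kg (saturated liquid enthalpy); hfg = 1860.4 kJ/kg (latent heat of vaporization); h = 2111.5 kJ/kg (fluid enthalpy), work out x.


x = (h - hf) / hfg
x = (2111.5 - 750.44) / 1860.4
x = 0.73160


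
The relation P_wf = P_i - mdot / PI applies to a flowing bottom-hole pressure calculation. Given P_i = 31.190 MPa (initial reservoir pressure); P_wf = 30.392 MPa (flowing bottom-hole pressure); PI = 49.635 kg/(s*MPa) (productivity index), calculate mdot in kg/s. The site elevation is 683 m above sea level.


mdot = (P_i - P_wf) * PI
mdot = (31.190 - 30.392) * 49.635
mdot = 39.609 kg/s


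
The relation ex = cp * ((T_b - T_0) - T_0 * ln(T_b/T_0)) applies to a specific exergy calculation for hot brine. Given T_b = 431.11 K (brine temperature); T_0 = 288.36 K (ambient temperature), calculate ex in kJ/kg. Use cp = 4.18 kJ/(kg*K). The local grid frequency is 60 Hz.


ex = cp * ((T_b - T_0) - T_0 * ln(T_b/T_0))
ex = 4.18 * ((431.11 - 288.36) - 288.36 * ln(431.11/288.36))
ex = 111.96 kJ/kg


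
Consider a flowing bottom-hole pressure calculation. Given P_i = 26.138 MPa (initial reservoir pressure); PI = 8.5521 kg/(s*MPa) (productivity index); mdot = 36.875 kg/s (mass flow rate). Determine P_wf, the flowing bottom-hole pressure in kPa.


P_wf = P_i - mdot / PI
P_wf = 26.138 - 36.875 / 8.5521
P_wf = 21.82619 MPa
Convert: 21.82619 MPa * 1000.0 = 21826 kPa
P_wf = 21826 kPa


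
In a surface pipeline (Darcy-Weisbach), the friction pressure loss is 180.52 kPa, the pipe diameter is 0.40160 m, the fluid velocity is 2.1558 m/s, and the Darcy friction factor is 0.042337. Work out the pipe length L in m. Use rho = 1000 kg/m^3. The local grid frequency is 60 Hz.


L = dP*1000*D / (f*rho*vel^2/2)
L = 180.52*1000*0.40160 / (0.042337*1000*2.1558^2/2)
L = 736.91 m


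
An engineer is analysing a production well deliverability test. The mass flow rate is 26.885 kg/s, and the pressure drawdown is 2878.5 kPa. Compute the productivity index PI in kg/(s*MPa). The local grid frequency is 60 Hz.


PI = mdot * 1000 / dP
PI = 26.885 * 1000 / 2878.5
PI = 9.3399 kg/(s*MPa)


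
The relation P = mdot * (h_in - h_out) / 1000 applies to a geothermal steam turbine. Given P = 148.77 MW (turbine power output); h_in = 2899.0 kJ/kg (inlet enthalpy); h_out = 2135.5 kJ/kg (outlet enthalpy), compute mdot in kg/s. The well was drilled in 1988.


mdot = P * 1000 / (h_in - h_out)
mdot = 148.77 * 1000 / (2899.0 - 2135.5)
mdot = 194.85 kg/s


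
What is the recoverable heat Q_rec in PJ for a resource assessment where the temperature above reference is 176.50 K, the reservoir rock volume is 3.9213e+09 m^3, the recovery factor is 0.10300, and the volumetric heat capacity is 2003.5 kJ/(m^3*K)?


Step 1: Q_s = Vr*rhoc*dT/1e12 = 3.9213e+09*2003.5*176.5/1e12 = 1386.641 PJ
Step 2: Q_rec = Q_s * RF = 1386.641 * 0.103 = 142.82 PJ
Q_rec = 142.82 PJ


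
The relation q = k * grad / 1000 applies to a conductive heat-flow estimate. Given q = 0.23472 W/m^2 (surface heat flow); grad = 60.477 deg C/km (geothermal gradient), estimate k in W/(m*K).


k = q * 1000 / grad
k = 0.23472 * 1000 / 60.477
k = 3.8811 W/(m*K)


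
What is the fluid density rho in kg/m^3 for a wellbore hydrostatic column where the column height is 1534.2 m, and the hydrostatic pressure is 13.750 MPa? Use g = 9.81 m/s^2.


rho = P * 1e6 / (g * h)
rho = 13.750 * 1e6 / (9.81 * 1534.2)
rho = 913.59 kg/m^3


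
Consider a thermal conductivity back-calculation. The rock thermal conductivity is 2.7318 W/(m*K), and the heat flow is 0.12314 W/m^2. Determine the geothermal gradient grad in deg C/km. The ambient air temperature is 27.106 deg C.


grad = q / k * 1000
grad = 0.12314 / 2.7318 * 1000
grad = 45.077 deg C/km


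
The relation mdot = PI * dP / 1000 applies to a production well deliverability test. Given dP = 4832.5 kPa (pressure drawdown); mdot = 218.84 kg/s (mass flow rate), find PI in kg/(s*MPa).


PI = mdot * 1000 / dP
PI = 218.84 * 1000 / 4832.5
PI = 45.285 kg/(s*MPa)


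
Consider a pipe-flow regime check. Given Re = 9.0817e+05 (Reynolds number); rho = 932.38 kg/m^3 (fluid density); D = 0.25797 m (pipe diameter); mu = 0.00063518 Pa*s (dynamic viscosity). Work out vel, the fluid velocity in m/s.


vel = Re * mu / (rho * D)
vel = 9.0817e+05 * 0.00063518 / (932.38 * 0.25797)
vel = 2.3983 m/s


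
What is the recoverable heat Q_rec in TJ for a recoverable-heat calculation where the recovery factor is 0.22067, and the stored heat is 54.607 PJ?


Q_rec = Q_s * RF
Q_rec = 54.607 * 0.22067
Q_rec = 12.05013 PJ
Convert: 12.05013 PJ * 1000.0 = 12050 TJ
Q_rec = 12050 TJ


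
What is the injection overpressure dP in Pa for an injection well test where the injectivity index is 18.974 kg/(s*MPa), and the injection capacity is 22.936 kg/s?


dP = mdot * 1000 / II
dP = 22.936 * 1000 / 18.974
dP = 1208.812 kPa
Convert: 1208.812 kPa * 1000.0 = 1.2088e+06 Pa
dP = 1.2088e+06 Pa


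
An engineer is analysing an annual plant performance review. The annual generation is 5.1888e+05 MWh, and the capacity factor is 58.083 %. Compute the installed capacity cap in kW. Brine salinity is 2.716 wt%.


cap = E_a / (CF/100 * 8760)
cap = 5.1888e+05 / (58.083/100 * 8760)
cap = 101.9797 MW
Convert: 101.9797 MW * 1000.0 = 1.0198e+05 kW
cap = 1.0198e+05 kW


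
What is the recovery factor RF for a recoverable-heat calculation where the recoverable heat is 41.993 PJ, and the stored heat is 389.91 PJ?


RF = Q_rec / Q_s
RF = 41.993 / 389.91
RF = 0.10770


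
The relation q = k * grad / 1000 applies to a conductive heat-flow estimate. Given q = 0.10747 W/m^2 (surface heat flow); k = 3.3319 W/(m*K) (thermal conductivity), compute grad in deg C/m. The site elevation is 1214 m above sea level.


grad = q * 1000 / k
grad = 0.10747 * 1000 / 3.3319
grad = 32.25487 deg C/km
Convert: 32.25487 deg C/km * 0.001 = 0.032255 deg C/m
grad = 0.032255 deg C/m


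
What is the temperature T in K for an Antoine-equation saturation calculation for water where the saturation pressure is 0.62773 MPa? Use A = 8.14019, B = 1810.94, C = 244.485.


T = B / (A - log10(P_sat * 760 / 0.101325)) - C
T = 1810.94 / (8.14019 - log10(0.62773 * 760 / 0.101325)) - 244.485
T = 160.8900 deg C
Convert to K: 160.8900 + 273.15 = 434.04 K
T = 434.04 K


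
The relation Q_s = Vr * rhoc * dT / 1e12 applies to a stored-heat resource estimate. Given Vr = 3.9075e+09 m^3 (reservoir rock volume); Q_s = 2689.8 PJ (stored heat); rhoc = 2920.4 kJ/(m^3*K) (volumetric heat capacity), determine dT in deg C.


dT = Q_s * 1e12 / (Vr * rhoc)
dT = 2689.8 * 1e12 / (3.9075e+09 * 2920.4)
dT = 235.7104 K
Convert (temperature difference, 1 K = 1 deg C): 235.7104 K = 235.7104 deg C
dT = 235.71 deg C


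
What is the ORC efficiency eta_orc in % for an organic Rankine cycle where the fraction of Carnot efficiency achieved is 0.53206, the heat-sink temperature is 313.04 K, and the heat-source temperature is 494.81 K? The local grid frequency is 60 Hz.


eta_orc = (1 - Tc/Th) * f * 100
eta_orc = (1 - 313.04/494.81) * 0.53206 * 100
eta_orc = 19.545 %


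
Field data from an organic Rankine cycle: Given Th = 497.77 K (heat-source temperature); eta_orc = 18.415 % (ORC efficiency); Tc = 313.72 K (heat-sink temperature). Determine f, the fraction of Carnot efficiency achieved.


f = (eta_orc/100) / (1 - Tc/Th)
f = (18.415/100) / (1 - 313.72/497.77)
f = 0.49804


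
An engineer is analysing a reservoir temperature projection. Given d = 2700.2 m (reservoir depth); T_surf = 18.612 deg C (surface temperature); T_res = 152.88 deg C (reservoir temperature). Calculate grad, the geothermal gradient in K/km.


grad = (T_res - T_surf) / d * 1000
grad = (152.88 - 18.612) / 2700.2 * 1000
grad = 49.72521 deg C/km
Convert: 49.72521 deg C/km * 1.0 = 49.725 K/km
grad = 49.725 K/km


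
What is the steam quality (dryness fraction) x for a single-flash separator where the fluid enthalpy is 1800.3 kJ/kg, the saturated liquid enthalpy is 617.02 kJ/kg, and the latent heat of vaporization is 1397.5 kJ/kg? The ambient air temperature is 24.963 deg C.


x = (h - hf) / hfg
x = (1800.3 - 617.02) / 1397.5
x = 0.84671


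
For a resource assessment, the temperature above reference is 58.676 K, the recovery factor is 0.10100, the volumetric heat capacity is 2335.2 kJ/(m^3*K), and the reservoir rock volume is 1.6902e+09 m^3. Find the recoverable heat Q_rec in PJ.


Step 1: Q_s = Vr*rhoc*dT/1e12 = 1.6902e+09*2335.2*58.676/1e12 = 231.5915 PJ
Step 2: Q_rec = Q_s * RF = 231.5915 * 0.101 = 23.391 PJ
Q_rec = 23.391 PJ
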